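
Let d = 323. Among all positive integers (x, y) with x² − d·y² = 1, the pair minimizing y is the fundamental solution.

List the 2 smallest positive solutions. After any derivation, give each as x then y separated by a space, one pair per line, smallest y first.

18 1
647 36

[17; 1,34] for √323; ℓ=2 ⇒ convergent index 1
k=0  a_k=17  p_k/q_k = 17/1
k=1  a_k=1  p_k/q_k = 18/1
→ (18, 1).  Check: 18²=324, 323·1²=323, difference 1.
n=2: (18,1)∘(18,1) = (18·18+323·1·1, 18·1+1·18) = (647,36)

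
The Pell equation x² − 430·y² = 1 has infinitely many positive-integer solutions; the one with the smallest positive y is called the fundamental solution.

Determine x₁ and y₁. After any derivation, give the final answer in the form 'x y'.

2862251 138030

√430 → a₀=20, period (1,2,1,3,1,…,2,1,40); ℓ=14 even so k=13
step 0: (20, 1)  from 20·(1,0) + (0,1)
…
step 3: (83, 4)  from 1·(62,3) + (21,1)
step 4: (311, 15)  from 3·(83,4) + (62,3)
…
step 12: (2107880, 101651)  from 2·(754371,36379) + (599138,28893)
step 13: (2862251, 138030)  from 1·(2107880,101651) + (754371,36379)
fundamental: x₁=2862251, y₁=138030  (since 8192480787001 − 430·19052280900 = 1)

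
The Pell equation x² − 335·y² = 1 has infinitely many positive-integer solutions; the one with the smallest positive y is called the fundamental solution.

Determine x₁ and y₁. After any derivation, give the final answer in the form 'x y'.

604 33

[18; 3,3,3,36] for √335; ℓ=4 ⇒ convergent index 3
k=0  a_k=18  p_k/q_k = 18/1
…
k=2  a_k=3  p_k/q_k = 183/10
k=3  a_k=3  p_k/q_k = 604/33
fundamental: x₁=604, y₁=33  (since 364816 − 335·1089 = 1)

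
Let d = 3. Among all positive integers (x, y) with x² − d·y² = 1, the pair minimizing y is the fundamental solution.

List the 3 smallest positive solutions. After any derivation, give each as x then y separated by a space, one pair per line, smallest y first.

2 1
7 4
26 15

[1; 1,2] for √3; ℓ=2 ⇒ convergent index 1
a_0=1:  p_0=1·1+0=1,  q_0=1·0+1=1
a_1=1:  p_1=1·1+1=2,  q_1=1·1+0=1
fundamental: x₁=2, y₁=1  (since 4 − 3·1 = 1)
(x_2, y_2) = (2·2 + 3·1·1, 2·1 + 1·2) = (7, 4)
(x_3, y_3) = (2·7 + 3·1·4, 2·4 + 1·7) = (26, 15)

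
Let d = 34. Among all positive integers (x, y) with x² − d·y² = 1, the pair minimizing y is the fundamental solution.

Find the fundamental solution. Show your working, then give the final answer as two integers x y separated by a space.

√34 = [5; 1,4,1,10, …], period ℓ=4 (even) → k=3
a_0=5:  p_0=5·1+0=5,  q_0=5·0+1=1
…
a_2=4:  p_2=4·6+5=29,  q_2=4·1+1=5
a_3=1:  p_3=1·29+6=35,  q_3=1·5+1=6
→ (35, 6).  Check: 35²=1225, 34·6²=1224, difference 1.

35 6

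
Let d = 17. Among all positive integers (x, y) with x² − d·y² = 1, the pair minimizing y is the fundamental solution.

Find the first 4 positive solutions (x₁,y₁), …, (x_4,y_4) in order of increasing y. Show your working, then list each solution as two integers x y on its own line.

√17 = [4; 8, …], period ℓ=1 (odd) → k=1
k=0  a_k=4  p_k/q_k = 4/1
k=1  a_k=8  p_k/q_k = 33/8
(x₁, y₁) = (33, 8);  33² − 17·8² = 1 ✓
n=2: (33,8)∘(33,8) = (33·33+17·8·8, 33·8+8·33) = (2177,528)
n=3: (2177,528)∘(33,8) = (33·2177+17·8·528, 33·528+8·2177) = (143649,34840)
n=4: (143649,34840)∘(33,8) = (33·143649+17·8·34840, 33·34840+8·143649) = (9478657,2298912)

33 8
2177 528
143649 34840
9478657 2298912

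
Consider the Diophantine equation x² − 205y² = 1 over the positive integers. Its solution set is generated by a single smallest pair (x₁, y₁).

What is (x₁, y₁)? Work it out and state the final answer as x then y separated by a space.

√205 = [14; 3,6,1,4,1,6,3,28, …], period ℓ=8 (even) → k=7
a_0=14:  p_0=14·1+0=14,  q_0=14·0+1=1
a_1=3:  p_1=3·14+1=43,  q_1=3·1+0=3
a_2=6:  p_2=6·43+14=272,  q_2=6·3+1=19
…
a_4=4:  p_4=4·315+272=1532,  q_4=4·22+19=107
…
a_6=6:  p_6=6·1847+1532=12614,  q_6=6·129+107=881
a_7=3:  p_7=3·12614+1847=39689,  q_7=3·881+129=2772
fundamental: x₁=39689, y₁=2772  (since 1575216721 − 205·7683984 = 1)

39689 2772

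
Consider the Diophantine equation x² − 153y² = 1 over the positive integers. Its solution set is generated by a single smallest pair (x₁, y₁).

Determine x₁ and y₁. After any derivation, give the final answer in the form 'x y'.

d=153: √d = [12; 2,1,2,2,2,1,2,24] (ℓ=8, even), read p_7/q_7
a_0=12:  p_0=12·1+0=12,  q_0=12·0+1=1
…
a_6=1:  p_6=1·569+235=804,  q_6=1·46+19=65
a_7=2:  p_7=2·804+569=2177,  q_7=2·65+46=176
→ (2177, 176).  Check: 2177²=4739329, 153·176²=4739328, difference 1.

2177 176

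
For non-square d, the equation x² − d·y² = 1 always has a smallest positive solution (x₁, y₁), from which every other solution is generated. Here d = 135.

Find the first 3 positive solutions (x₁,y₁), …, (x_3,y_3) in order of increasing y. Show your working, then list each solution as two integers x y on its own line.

d=135: √d = [11; 1,1,1,1,1,1,1,22] (ℓ=8, even), read p_7/q_7
a_0=11:  p_0=11·1+0=11,  q_0=11·0+1=1
…
a_4=1:  p_4=1·35+23=58,  q_4=1·3+2=5
a_5=1:  p_5=1·58+35=93,  q_5=1·5+3=8
a_6=1:  p_6=1·93+58=151,  q_6=1·8+5=13
a_7=1:  p_7=1·151+93=244,  q_7=1·13+8=21
(x₁, y₁) = (244, 21);  244² − 135·21² = 1 ✓
k=2:  x_2 = 244·244+135·21·21 = 119071,  y_2 = 244·21+21·244 = 10248
k=3:  x_3 = 244·119071+135·21·10248 = 58106404,  y_3 = 244·10248+21·119071 = 5001003

244 21
119071 10248
58106404 5001003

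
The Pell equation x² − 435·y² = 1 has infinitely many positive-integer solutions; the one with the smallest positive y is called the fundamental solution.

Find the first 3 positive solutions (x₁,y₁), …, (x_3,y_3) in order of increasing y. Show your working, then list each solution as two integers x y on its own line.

146 7
42631 2044
12448106 596841

[20; 1,5,1,40] for √435; ℓ=4 ⇒ convergent index 3
i=0: a=20 ⇒ p=20, q=1
i=1: a=1 ⇒ p=21, q=1
i=2: a=5 ⇒ p=125, q=6
i=3: a=1 ⇒ p=146, q=7
→ (146, 7).  Check: 146²=21316, 435·7²=21315, difference 1.
k=2:  x_2 = 146·146+435·7·7 = 42631,  y_2 = 146·7+7·146 = 2044
k=3:  x_3 = 146·42631+435·7·2044 = 12448106,  y_3 = 146·2044+7·42631 = 596841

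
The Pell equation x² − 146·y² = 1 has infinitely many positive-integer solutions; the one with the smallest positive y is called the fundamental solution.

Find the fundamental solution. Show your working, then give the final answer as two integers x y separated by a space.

145 12

d=146: √d = [12; 12,24] (ℓ=2, even), read p_1/q_1
k=0  a_k=12  p_k/q_k = 12/1
k=1  a_k=12  p_k/q_k = 145/12
→ (145, 12).  Check: 145²=21025, 146·12²=21024, difference 1.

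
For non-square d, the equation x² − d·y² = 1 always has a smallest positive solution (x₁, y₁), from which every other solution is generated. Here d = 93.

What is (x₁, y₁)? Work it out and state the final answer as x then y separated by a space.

12151 1260

√93 = [9; 1,1,1,4,6,4,1,1,1,18, …], period ℓ=10 (even) → k=9
a_0=9:  p_0=9·1+0=9,  q_0=9·0+1=1
…
a_2=1:  p_2=1·10+9=19,  q_2=1·1+1=2
…
a_4=4:  p_4=4·29+19=135,  q_4=4·3+2=14
…
a_8=1:  p_8=1·4330+3491=7821,  q_8=1·449+362=811
a_9=1:  p_9=1·7821+4330=12151,  q_9=1·811+449=1260
→ (12151, 1260).  Check: 12151²=147646801, 93·1260²=147646800, difference 1.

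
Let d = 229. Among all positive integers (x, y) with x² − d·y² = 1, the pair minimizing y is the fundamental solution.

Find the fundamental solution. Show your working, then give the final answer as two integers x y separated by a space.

[15; 7,1,1,7,30] for √229; ℓ=5 ⇒ convergent index 9
step 0: (15, 1)  from 15·(1,0) + (0,1)
step 1: (106, 7)  from 7·(15,1) + (1,0)
step 2: (121, 8)  from 1·(106,7) + (15,1)
…
step 5: (51527, 3405)  from 30·(1710,113) + (227,15)
step 6: (362399, 23948)  from 7·(51527,3405) + (1710,113)
…
step 8: (776325, 51301)  from 1·(413926,27353) + (362399,23948)
step 9: (5848201, 386460)  from 7·(776325,51301) + (413926,27353)
→ (5848201, 386460).  Check: 5848201²=34201454936401, 229·386460²=34201454936400, difference 1.

5848201 386460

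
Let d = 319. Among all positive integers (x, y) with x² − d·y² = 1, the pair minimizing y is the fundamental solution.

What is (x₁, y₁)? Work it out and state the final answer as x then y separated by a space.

12901780 722361

[17; 1,6,5,1,4,…,6,1,34] for √319; ℓ=14 ⇒ convergent index 13
step 0: (17, 1)  from 17·(1,0) + (0,1)
…
step 2: (125, 7)  from 6·(18,1) + (17,1)
…
step 5: (3715, 208)  from 4·(768,43) + (643,36)
…
step 8: (58797, 3292)  from 3·(15628,875) + (11913,667)
…
step 10: (309613, 17335)  from 1·(250816,14043) + (58797,3292)
…
step 12: (11102899, 621643)  from 6·(1798881,100718) + (309613,17335)
step 13: (12901780, 722361)  from 1·(11102899,621643) + (1798881,100718)
fundamental: x₁=12901780, y₁=722361  (since 166455927168400 − 319·521805414321 = 1)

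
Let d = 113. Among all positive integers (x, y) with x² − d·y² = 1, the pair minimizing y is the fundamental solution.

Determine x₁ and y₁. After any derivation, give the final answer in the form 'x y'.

√113 = [10; 1,1,1,2,2,1,1,1,20, …], period ℓ=9 (odd) → k=17
a_0=10:  p_0=10·1+0=10,  q_0=10·0+1=1
…
a_2=1:  p_2=1·11+10=21,  q_2=1·1+1=2
a_3=1:  p_3=1·21+11=32,  q_3=1·2+1=3
…
a_5=2:  p_5=2·85+32=202,  q_5=2·8+3=19
…
a_7=1:  p_7=1·287+202=489,  q_7=1·27+19=46
…
a_10=1:  p_10=1·16009+776=16785,  q_10=1·1506+73=1579
…
a_16=1:  p_16=1·445435+313483=758918,  q_16=1·41903+29490=71393
a_17=1:  p_17=1·758918+445435=1204353,  q_17=1·71393+41903=113296
→ (1204353, 113296).  Check: 1204353²=1450466148609, 113·113296²=1450466148608, difference 1.

1204353 113296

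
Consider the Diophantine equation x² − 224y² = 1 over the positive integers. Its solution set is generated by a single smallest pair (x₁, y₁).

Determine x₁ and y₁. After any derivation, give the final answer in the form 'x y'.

√224 = [14; 1,28, …], period ℓ=2 (even) → k=1
i=0: a=14 ⇒ p=14, q=1
i=1: a=1 ⇒ p=15, q=1
→ (15, 1).  Check: 15²=225, 224·1²=224, difference 1.

15 1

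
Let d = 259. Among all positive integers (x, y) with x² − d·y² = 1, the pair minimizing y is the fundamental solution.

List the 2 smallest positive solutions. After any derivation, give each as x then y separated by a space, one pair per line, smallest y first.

847225 52644
1435580401249 89202625800

√259 = [16; 10,1,2,3,4,3,2,1,10,32, …], period ℓ=10 (even) → k=9
i=0: a=16 ⇒ p=16, q=1
…
i=2: a=1 ⇒ p=177, q=11
i=3: a=2 ⇒ p=515, q=32
i=4: a=3 ⇒ p=1722, q=107
i=5: a=4 ⇒ p=7403, q=460
i=6: a=3 ⇒ p=23931, q=1487
…
i=8: a=1 ⇒ p=79196, q=4921
i=9: a=10 ⇒ p=847225, q=52644
(x₁, y₁) = (847225, 52644);  847225² − 259·52644² = 1 ✓
n=2: (847225,52644)∘(847225,52644) = (847225·847225+259·52644·52644, 847225·52644+52644·847225) = (1435580401249,89202625800)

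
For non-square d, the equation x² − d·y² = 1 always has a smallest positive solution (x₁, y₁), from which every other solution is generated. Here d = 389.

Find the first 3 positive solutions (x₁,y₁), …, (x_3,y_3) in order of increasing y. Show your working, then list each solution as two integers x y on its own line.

3287049 166660
21609382256801 1095639172680
142062196675667653449 7202839293837075980

[19; 1,2,1,1,1,1,2,1,38] for √389; ℓ=9 ⇒ convergent index 17
step 0: (19, 1)  from 19·(1,0) + (0,1)
step 1: (20, 1)  from 1·(19,1) + (1,0)
…
step 4: (138, 7)  from 1·(79,4) + (59,3)
step 5: (217, 11)  from 1·(138,7) + (79,4)
step 6: (355, 18)  from 1·(217,11) + (138,7)
…
step 8: (1282, 65)  from 1·(927,47) + (355,18)
step 9: (49643, 2517)  from 38·(1282,65) + (927,47)
…
step 11: (151493, 7681)  from 2·(50925,2582) + (49643,2517)
…
step 13: (353911, 17944)  from 1·(202418,10263) + (151493,7681)
…
step 16: (2376809, 120509)  from 2·(910240,46151) + (556329,28207)
step 17: (3287049, 166660)  from 1·(2376809,120509) + (910240,46151)
(x₁, y₁) = (3287049, 166660);  3287049² − 389·166660² = 1 ✓
(3287049+166660√389)^2 = 21609382256801 + 1095639172680√389
(3287049+166660√389)^3 = 142062196675667653449 + 7202839293837075980√389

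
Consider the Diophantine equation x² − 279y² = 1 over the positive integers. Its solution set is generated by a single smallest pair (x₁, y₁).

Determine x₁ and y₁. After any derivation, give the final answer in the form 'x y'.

1520 91

√279 → a₀=16, period (1,2,2,1,2,2,1,32); ℓ=8 even so k=7
i=0: a=16 ⇒ p=16, q=1
i=1: a=1 ⇒ p=17, q=1
i=2: a=2 ⇒ p=50, q=3
…
i=4: a=1 ⇒ p=167, q=10
i=5: a=2 ⇒ p=451, q=27
i=6: a=2 ⇒ p=1069, q=64
i=7: a=1 ⇒ p=1520, q=91
fundamental: x₁=1520, y₁=91  (since 2310400 − 279·8281 = 1)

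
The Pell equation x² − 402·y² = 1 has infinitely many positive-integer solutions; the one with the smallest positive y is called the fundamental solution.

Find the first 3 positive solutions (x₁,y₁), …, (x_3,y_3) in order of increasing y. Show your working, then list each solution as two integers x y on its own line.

√402 = [20; 20,40, …], period ℓ=2 (even) → k=1
k=0  a_k=20  p_k/q_k = 20/1
k=1  a_k=20  p_k/q_k = 401/20
→ (401, 20).  Check: 401²=160801, 402·20²=160800, difference 1.
(401+20√402)^2 = 321601 + 16040√402
(401+20√402)^3 = 257923601 + 12864060√402

401 20
321601 16040
257923601 12864060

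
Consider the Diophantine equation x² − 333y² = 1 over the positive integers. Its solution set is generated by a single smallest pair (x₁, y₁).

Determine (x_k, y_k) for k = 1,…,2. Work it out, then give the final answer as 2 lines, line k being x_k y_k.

√333 = [18; 4,36, …], period ℓ=2 (even) → k=1
a_0=18:  p_0=18·1+0=18,  q_0=18·0+1=1
a_1=4:  p_1=4·18+1=73,  q_1=4·1+0=4
→ (73, 4).  Check: 73²=5329, 333·4²=5328, difference 1.
k=2:  x_2 = 73·73+333·4·4 = 10657,  y_2 = 73·4+4·73 = 584

73 4
10657 584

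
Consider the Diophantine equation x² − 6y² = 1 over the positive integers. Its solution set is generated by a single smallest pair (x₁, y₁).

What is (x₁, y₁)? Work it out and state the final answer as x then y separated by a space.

√6 = [2; 2,4, …], period ℓ=2 (even) → k=1
k=0  a_k=2  p_k/q_k = 2/1
k=1  a_k=2  p_k/q_k = 5/2
fundamental: x₁=5, y₁=2  (since 25 − 6·4 = 1)

5 2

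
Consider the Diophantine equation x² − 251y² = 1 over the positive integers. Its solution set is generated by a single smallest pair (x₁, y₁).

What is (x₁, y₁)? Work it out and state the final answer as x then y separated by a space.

√251 → a₀=15, period (1,5,2,1,2,…,5,1,30); ℓ=14 even so k=13
i=0: a=15 ⇒ p=15, q=1
i=1: a=1 ⇒ p=16, q=1
…
i=4: a=1 ⇒ p=301, q=19
…
i=9: a=2 ⇒ p=151649, q=9572
…
i=11: a=2 ⇒ p=577033, q=36422
i=12: a=5 ⇒ p=3097857, q=195535
i=13: a=1 ⇒ p=3674890, q=231957
→ (3674890, 231957).  Check: 3674890²=13504816512100, 251·231957²=13504816512099, difference 1.

3674890 231957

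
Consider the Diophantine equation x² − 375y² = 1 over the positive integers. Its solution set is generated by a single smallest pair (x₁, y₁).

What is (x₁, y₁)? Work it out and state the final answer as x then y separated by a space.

15124 781

√375 → a₀=19, period (2,1,2,1,5,1,2,1,2,38); ℓ=10 even so k=9
step 0: (19, 1)  from 19·(1,0) + (0,1)
…
step 3: (155, 8)  from 2·(58,3) + (39,2)
step 4: (213, 11)  from 1·(155,8) + (58,3)
step 5: (1220, 63)  from 5·(213,11) + (155,8)
step 6: (1433, 74)  from 1·(1220,63) + (213,11)
step 7: (4086, 211)  from 2·(1433,74) + (1220,63)
step 8: (5519, 285)  from 1·(4086,211) + (1433,74)
step 9: (15124, 781)  from 2·(5519,285) + (4086,211)
→ (15124, 781).  Check: 15124²=228735376, 375·781²=228735375, difference 1.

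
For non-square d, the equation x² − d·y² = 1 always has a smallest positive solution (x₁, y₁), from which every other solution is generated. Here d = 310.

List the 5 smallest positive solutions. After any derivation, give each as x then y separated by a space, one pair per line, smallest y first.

848719 48204
1440647881921 81823301352
2445410459391369679 138889981000287972
4150932639366927117300481 235757131569084991314384
7045950797499272621676902497999 400183113896225599505705060220

√310 → a₀=17, period (1,1,1,1,5,…,1,1,34); ℓ=16 even so k=15
a_0=17:  p_0=17·1+0=17,  q_0=17·0+1=1
…
a_2=1:  p_2=1·18+17=35,  q_2=1·1+1=2
…
a_4=1:  p_4=1·53+35=88,  q_4=1·3+2=5
a_5=5:  p_5=5·88+53=493,  q_5=5·5+3=28
a_6=3:  p_6=3·493+88=1567,  q_6=3·28+5=89
a_7=1:  p_7=1·1567+493=2060,  q_7=1·89+28=117
a_8=2:  p_8=2·2060+1567=5687,  q_8=2·117+89=323
…
a_12=1:  p_12=1·152387+28928=181315,  q_12=1·8655+1643=10298
a_13=1:  p_13=1·181315+152387=333702,  q_13=1·10298+8655=18953
a_14=1:  p_14=1·333702+181315=515017,  q_14=1·18953+10298=29251
a_15=1:  p_15=1·515017+333702=848719,  q_15=1·29251+18953=48204
→ (848719, 48204).  Check: 848719²=720323940961, 310·48204²=720323940960, difference 1.
(848719+48204√310)^2 = 1440647881921 + 81823301352√310
(848719+48204√310)^3 = 2445410459391369679 + 138889981000287972√310
(848719+48204√310)^4 = 4150932639366927117300481 + 235757131569084991314384√310
(848719+48204√310)^5 = 7045950797499272621676902497999 + 400183113896225599505705060220√310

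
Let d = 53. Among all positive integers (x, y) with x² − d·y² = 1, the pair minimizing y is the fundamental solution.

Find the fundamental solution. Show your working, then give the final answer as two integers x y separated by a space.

66249 9100

√53 → a₀=7, period (3,1,1,3,14); ℓ=5 odd so k=9
k=0  a_k=7  p_k/q_k = 7/1
…
k=2  a_k=1  p_k/q_k = 29/4
…
k=4  a_k=3  p_k/q_k = 182/25
k=5  a_k=14  p_k/q_k = 2599/357
k=6  a_k=3  p_k/q_k = 7979/1096
k=7  a_k=1  p_k/q_k = 10578/1453
k=8  a_k=1  p_k/q_k = 18557/2549
k=9  a_k=3  p_k/q_k = 66249/9100
(x₁, y₁) = (66249, 9100);  66249² − 53·9100² = 1 ✓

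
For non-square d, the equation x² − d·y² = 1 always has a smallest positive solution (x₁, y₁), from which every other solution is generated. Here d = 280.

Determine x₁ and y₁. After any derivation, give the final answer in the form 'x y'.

251 15

d=280: √d = [16; 1,2,1,2,1,32] (ℓ=6, even), read p_5/q_5
step 0: (16, 1)  from 16·(1,0) + (0,1)
…
step 4: (184, 11)  from 2·(67,4) + (50,3)
step 5: (251, 15)  from 1·(184,11) + (67,4)
→ (251, 15).  Check: 251²=63001, 280·15²=63000, difference 1.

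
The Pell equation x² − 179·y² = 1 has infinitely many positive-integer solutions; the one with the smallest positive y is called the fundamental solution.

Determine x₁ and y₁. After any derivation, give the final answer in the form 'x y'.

4190210 313191

√179 → a₀=13, period (2,1,1,1,3,…,1,2,26); ℓ=14 even so k=13
a_0=13:  p_0=13·1+0=13,  q_0=13·0+1=1
a_1=2:  p_1=2·13+1=27,  q_1=2·1+0=2
a_2=1:  p_2=1·27+13=40,  q_2=1·2+1=3
…
a_4=1:  p_4=1·67+40=107,  q_4=1·5+3=8
a_5=3:  p_5=3·107+67=388,  q_5=3·8+5=29
…
a_7=13:  p_7=13·2047+388=26999,  q_7=13·153+29=2018
a_8=5:  p_8=5·26999+2047=137042,  q_8=5·2018+153=10243
…
a_10=1:  p_10=1·438125+137042=575167,  q_10=1·32747+10243=42990
a_11=1:  p_11=1·575167+438125=1013292,  q_11=1·42990+32747=75737
a_12=1:  p_12=1·1013292+575167=1588459,  q_12=1·75737+42990=118727
a_13=2:  p_13=2·1588459+1013292=4190210,  q_13=2·118727+75737=313191
(x₁, y₁) = (4190210, 313191);  4190210² − 179·313191² = 1 ✓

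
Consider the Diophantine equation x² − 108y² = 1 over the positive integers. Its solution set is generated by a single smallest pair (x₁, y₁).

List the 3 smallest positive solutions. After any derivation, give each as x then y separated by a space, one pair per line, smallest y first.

[10; 2,1,1,4,1,1,2,20] for √108; ℓ=8 ⇒ convergent index 7
a_0=10:  p_0=10·1+0=10,  q_0=10·0+1=1
a_1=2:  p_1=2·10+1=21,  q_1=2·1+0=2
…
a_3=1:  p_3=1·31+21=52,  q_3=1·3+2=5
a_4=4:  p_4=4·52+31=239,  q_4=4·5+3=23
a_5=1:  p_5=1·239+52=291,  q_5=1·23+5=28
a_6=1:  p_6=1·291+239=530,  q_6=1·28+23=51
a_7=2:  p_7=2·530+291=1351,  q_7=2·51+28=130
(x₁, y₁) = (1351, 130);  1351² − 108·130² = 1 ✓
n=2: (1351,130)∘(1351,130) = (1351·1351+108·130·130, 1351·130+130·1351) = (3650401,351260)
n=3: (3650401,351260)∘(1351,130) = (1351·3650401+108·130·351260, 1351·351260+130·3650401) = (9863382151,949104390)

1351 130
3650401 351260
9863382151 949104390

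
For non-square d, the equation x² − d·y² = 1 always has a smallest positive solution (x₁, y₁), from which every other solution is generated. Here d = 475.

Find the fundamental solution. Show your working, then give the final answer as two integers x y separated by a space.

[21; 1,3,1,6,2,6,1,3,1,42] for √475; ℓ=10 ⇒ convergent index 9
a_0=21:  p_0=21·1+0=21,  q_0=21·0+1=1
…
a_2=3:  p_2=3·22+21=87,  q_2=3·1+1=4
a_3=1:  p_3=1·87+22=109,  q_3=1·4+1=5
a_4=6:  p_4=6·109+87=741,  q_4=6·5+4=34
a_5=2:  p_5=2·741+109=1591,  q_5=2·34+5=73
…
a_8=3:  p_8=3·11878+10287=45921,  q_8=3·545+472=2107
a_9=1:  p_9=1·45921+11878=57799,  q_9=1·2107+545=2652
fundamental: x₁=57799, y₁=2652  (since 3340724401 − 475·7033104 = 1)

57799 2652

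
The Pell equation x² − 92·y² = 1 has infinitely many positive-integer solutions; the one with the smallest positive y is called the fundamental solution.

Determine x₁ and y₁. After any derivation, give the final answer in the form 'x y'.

[9; 1,1,2,4,2,1,1,18] for √92; ℓ=8 ⇒ convergent index 7
k=0  a_k=9  p_k/q_k = 9/1
k=1  a_k=1  p_k/q_k = 10/1
k=2  a_k=1  p_k/q_k = 19/2
…
k=5  a_k=2  p_k/q_k = 470/49
k=6  a_k=1  p_k/q_k = 681/71
k=7  a_k=1  p_k/q_k = 1151/120
fundamental: x₁=1151, y₁=120  (since 1324801 − 92·14400 = 1)

1151 120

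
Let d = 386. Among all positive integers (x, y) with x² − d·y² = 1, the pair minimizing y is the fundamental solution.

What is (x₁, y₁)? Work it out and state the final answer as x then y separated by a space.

[19; 1,1,1,4,1,18,1,4,1,1,1,38] for √386; ℓ=12 ⇒ convergent index 11
i=0: a=19 ⇒ p=19, q=1
…
i=2: a=1 ⇒ p=39, q=2
i=3: a=1 ⇒ p=59, q=3
i=4: a=4 ⇒ p=275, q=14
…
i=7: a=1 ⇒ p=6621, q=337
…
i=9: a=1 ⇒ p=39392, q=2005
i=10: a=1 ⇒ p=72163, q=3673
i=11: a=1 ⇒ p=111555, q=5678
(x₁, y₁) = (111555, 5678);  111555² − 386·5678² = 1 ✓

111555 5678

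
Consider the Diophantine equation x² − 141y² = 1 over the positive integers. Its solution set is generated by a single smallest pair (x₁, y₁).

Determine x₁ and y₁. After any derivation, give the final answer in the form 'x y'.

95 8

√141 → a₀=11, period (1,6,1,22); ℓ=4 even so k=3
a_0=11:  p_0=11·1+0=11,  q_0=11·0+1=1
…
a_2=6:  p_2=6·12+11=83,  q_2=6·1+1=7
a_3=1:  p_3=1·83+12=95,  q_3=1·7+1=8
(x₁, y₁) = (95, 8);  95² − 141·8² = 1 ✓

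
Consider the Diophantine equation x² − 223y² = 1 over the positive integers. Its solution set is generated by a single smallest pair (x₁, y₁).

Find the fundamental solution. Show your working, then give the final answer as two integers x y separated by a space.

224 15

d=223: √d = [14; 1,13,1,28] (ℓ=4, even), read p_3/q_3
step 0: (14, 1)  from 14·(1,0) + (0,1)
…
step 2: (209, 14)  from 13·(15,1) + (14,1)
step 3: (224, 15)  from 1·(209,14) + (15,1)
→ (224, 15).  Check: 224²=50176, 223·15²=50175, difference 1.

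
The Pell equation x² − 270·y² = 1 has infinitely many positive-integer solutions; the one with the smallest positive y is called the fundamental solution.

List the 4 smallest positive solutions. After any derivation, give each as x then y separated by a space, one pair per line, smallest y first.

5291 322
55989361 3407404
592479412811 36057148806
6269617090376641 381556745257688

√270 → a₀=16, period (2,3,6,3,2,32); ℓ=6 even so k=5
i=0: a=16 ⇒ p=16, q=1
i=1: a=2 ⇒ p=33, q=2
i=2: a=3 ⇒ p=115, q=7
i=3: a=6 ⇒ p=723, q=44
i=4: a=3 ⇒ p=2284, q=139
i=5: a=2 ⇒ p=5291, q=322
fundamental: x₁=5291, y₁=322  (since 27994681 − 270·103684 = 1)
k=2:  x_2 = 5291·5291+270·322·322 = 55989361,  y_2 = 5291·322+322·5291 = 3407404
k=3:  x_3 = 5291·55989361+270·322·3407404 = 592479412811,  y_3 = 5291·3407404+322·55989361 = 36057148806
k=4:  x_4 = 5291·592479412811+270·322·36057148806 = 6269617090376641,  y_4 = 5291·36057148806+322·592479412811 = 381556745257688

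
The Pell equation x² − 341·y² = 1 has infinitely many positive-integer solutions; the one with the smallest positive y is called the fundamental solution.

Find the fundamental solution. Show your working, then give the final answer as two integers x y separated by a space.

[18; 2,6,1,8,2,…,6,2,36] for √341; ℓ=14 ⇒ convergent index 13
i=0: a=18 ⇒ p=18, q=1
…
i=3: a=1 ⇒ p=277, q=15
…
i=12: a=6 ⇒ p=4953942, q=268271
i=13: a=2 ⇒ p=10626551, q=575460
→ (10626551, 575460).  Check: 10626551²=112923586155601, 341·575460²=112923586155600, difference 1.

10626551 575460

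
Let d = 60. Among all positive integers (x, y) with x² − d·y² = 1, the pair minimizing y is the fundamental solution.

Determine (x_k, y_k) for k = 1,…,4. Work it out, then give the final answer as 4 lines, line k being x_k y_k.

31 4
1921 248
119071 15372
7380481 952816

√60 → a₀=7, period (1,2,1,14); ℓ=4 even so k=3
a_0=7:  p_0=7·1+0=7,  q_0=7·0+1=1
…
a_2=2:  p_2=2·8+7=23,  q_2=2·1+1=3
a_3=1:  p_3=1·23+8=31,  q_3=1·3+1=4
fundamental: x₁=31, y₁=4  (since 961 − 60·16 = 1)
n=2: (31,4)∘(31,4) = (31·31+60·4·4, 31·4+4·31) = (1921,248)
n=3: (1921,248)∘(31,4) = (31·1921+60·4·248, 31·248+4·1921) = (119071,15372)
n=4: (119071,15372)∘(31,4) = (31·119071+60·4·15372, 31·15372+4·119071) = (7380481,952816)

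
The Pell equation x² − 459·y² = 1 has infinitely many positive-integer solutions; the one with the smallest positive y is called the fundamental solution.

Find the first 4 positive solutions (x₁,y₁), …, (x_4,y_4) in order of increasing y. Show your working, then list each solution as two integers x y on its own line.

d=459: √d = [21; 2,2,1,4,21,4,1,2,2,42] (ℓ=10, even), read p_9/q_9
a_0=21:  p_0=21·1+0=21,  q_0=21·0+1=1
a_1=2:  p_1=2·21+1=43,  q_1=2·1+0=2
a_2=2:  p_2=2·43+21=107,  q_2=2·2+1=5
…
a_4=4:  p_4=4·150+107=707,  q_4=4·7+5=33
a_5=21:  p_5=21·707+150=14997,  q_5=21·33+7=700
…
a_8=2:  p_8=2·75692+60695=212079,  q_8=2·3533+2833=9899
a_9=2:  p_9=2·212079+75692=499850,  q_9=2·9899+3533=23331
→ (499850, 23331).  Check: 499850²=249850022500, 459·23331²=249850022499, difference 1.
(x_2, y_2) = (499850·499850 + 459·23331·23331, 499850·23331 + 23331·499850) = (499700044999, 23324000700)
(x_3, y_3) = (499850·499700044999 + 459·23331·23324000700, 499850·23324000700 + 23331·499700044999) = (499550134985000450, 23317003499766669)
(x_4, y_4) = (499850·499550134985000450 + 459·23331·23317003499766669, 499850·23317003499766669 + 23331·499550134985000450) = (499400269944005249820001, 23310008398693414998600)

499850 23331
499700044999 23324000700
499550134985000450 23317003499766669
499400269944005249820001 23310008398693414998600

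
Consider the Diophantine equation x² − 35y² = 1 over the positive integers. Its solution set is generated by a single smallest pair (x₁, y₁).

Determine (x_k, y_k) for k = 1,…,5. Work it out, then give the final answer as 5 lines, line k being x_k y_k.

6 1
71 12
846 143
10081 1704
120126 20305

√35 → a₀=5, period (1,10); ℓ=2 even so k=1
k=0  a_k=5  p_k/q_k = 5/1
k=1  a_k=1  p_k/q_k = 6/1
fundamental: x₁=6, y₁=1  (since 36 − 35·1 = 1)
(6+1√35)^2 = 71 + 12√35
(6+1√35)^3 = 846 + 143√35
(6+1√35)^4 = 10081 + 1704√35
(6+1√35)^5 = 120126 + 20305√35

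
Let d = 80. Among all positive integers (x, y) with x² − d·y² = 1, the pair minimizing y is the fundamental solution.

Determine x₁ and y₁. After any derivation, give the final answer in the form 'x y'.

9 1

√80 = [8; 1,16, …], period ℓ=2 (even) → k=1
k=0  a_k=8  p_k/q_k = 8/1
k=1  a_k=1  p_k/q_k = 9/1
→ (9, 1).  Check: 9²=81, 80·1²=80, difference 1.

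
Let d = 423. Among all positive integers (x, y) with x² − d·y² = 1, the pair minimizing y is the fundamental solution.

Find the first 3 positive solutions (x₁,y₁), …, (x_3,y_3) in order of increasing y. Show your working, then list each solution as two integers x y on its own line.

4607 224
42448897 2063936
391124132351 19017106080

√423 = [20; 1,1,3,4,3,1,1,40, …], period ℓ=8 (even) → k=7
k=0  a_k=20  p_k/q_k = 20/1
…
k=6  a_k=1  p_k/q_k = 2612/127
k=7  a_k=1  p_k/q_k = 4607/224
fundamental: x₁=4607, y₁=224  (since 21224449 − 423·50176 = 1)
(4607+224√423)^2 = 42448897 + 2063936√423
(4607+224√423)^3 = 391124132351 + 19017106080√423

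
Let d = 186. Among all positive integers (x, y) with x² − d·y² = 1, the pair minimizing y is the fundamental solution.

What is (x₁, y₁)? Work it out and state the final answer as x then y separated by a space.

√186 = [13; 1,1,1,3,4,3,1,1,1,26, …], period ℓ=10 (even) → k=9
k=0  a_k=13  p_k/q_k = 13/1
k=1  a_k=1  p_k/q_k = 14/1
k=2  a_k=1  p_k/q_k = 27/2
k=3  a_k=1  p_k/q_k = 41/3
k=4  a_k=3  p_k/q_k = 150/11
k=5  a_k=4  p_k/q_k = 641/47
…
k=7  a_k=1  p_k/q_k = 2714/199
k=8  a_k=1  p_k/q_k = 4787/351
k=9  a_k=1  p_k/q_k = 7501/550
→ (7501, 550).  Check: 7501²=56265001, 186·550²=56265000, difference 1.

7501 550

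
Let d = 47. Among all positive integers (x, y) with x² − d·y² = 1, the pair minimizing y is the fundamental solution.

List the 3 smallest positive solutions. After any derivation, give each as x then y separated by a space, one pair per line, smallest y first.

√47 = [6; 1,5,1,12, …], period ℓ=4 (even) → k=3
a_0=6:  p_0=6·1+0=6,  q_0=6·0+1=1
a_1=1:  p_1=1·6+1=7,  q_1=1·1+0=1
a_2=5:  p_2=5·7+6=41,  q_2=5·1+1=6
a_3=1:  p_3=1·41+7=48,  q_3=1·6+1=7
(x₁, y₁) = (48, 7);  48² − 47·7² = 1 ✓
(48+7√47)^2 = 4607 + 672√47
(48+7√47)^3 = 442224 + 64505√47

48 7
4607 672
442224 64505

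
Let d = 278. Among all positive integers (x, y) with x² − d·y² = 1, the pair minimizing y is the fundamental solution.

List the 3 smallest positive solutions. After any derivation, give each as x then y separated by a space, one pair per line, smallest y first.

√278 = [16; 1,2,16,2,1,32, …], period ℓ=6 (even) → k=5
a_0=16:  p_0=16·1+0=16,  q_0=16·0+1=1
a_1=1:  p_1=1·16+1=17,  q_1=1·1+0=1
a_2=2:  p_2=2·17+16=50,  q_2=2·1+1=3
…
a_4=2:  p_4=2·817+50=1684,  q_4=2·49+3=101
a_5=1:  p_5=1·1684+817=2501,  q_5=1·101+49=150
(x₁, y₁) = (2501, 150);  2501² − 278·150² = 1 ✓
(2501+150√278)^2 = 12510001 + 750300√278
(2501+150√278)^3 = 62575022501 + 3753000450√278

2501 150
12510001 750300
62575022501 3753000450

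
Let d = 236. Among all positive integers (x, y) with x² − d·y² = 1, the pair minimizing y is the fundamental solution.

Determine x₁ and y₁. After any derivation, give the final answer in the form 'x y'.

561799 36570

√236 = [15; 2,1,3,5,1,6,1,5,3,1,2,30, …], period ℓ=12 (even) → k=11
a_0=15:  p_0=15·1+0=15,  q_0=15·0+1=1
a_1=2:  p_1=2·15+1=31,  q_1=2·1+0=2
…
a_10=1:  p_10=1·154729+48806=203535,  q_10=1·10072+3177=13249
a_11=2:  p_11=2·203535+154729=561799,  q_11=2·13249+10072=36570
→ (561799, 36570).  Check: 561799²=315618116401, 236·36570²=315618116400, difference 1.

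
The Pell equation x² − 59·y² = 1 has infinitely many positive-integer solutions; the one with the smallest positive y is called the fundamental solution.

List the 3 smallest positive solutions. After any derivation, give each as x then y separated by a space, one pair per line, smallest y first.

√59 → a₀=7, period (1,2,7,2,1,14); ℓ=6 even so k=5
i=0: a=7 ⇒ p=7, q=1
…
i=4: a=2 ⇒ p=361, q=47
i=5: a=1 ⇒ p=530, q=69
→ (530, 69).  Check: 530²=280900, 59·69²=280899, difference 1.
(530+69√59)^2 = 561799 + 73140√59
(530+69√59)^3 = 595506410 + 77528331√59

530 69
561799 73140
595506410 77528331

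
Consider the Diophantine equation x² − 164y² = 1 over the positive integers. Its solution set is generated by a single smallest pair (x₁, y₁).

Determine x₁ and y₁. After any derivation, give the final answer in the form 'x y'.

2049 160

√164 = [12; 1,4,6,4,1,24, …], period ℓ=6 (even) → k=5
step 0: (12, 1)  from 12·(1,0) + (0,1)
…
step 3: (397, 31)  from 6·(64,5) + (13,1)
step 4: (1652, 129)  from 4·(397,31) + (64,5)
step 5: (2049, 160)  from 1·(1652,129) + (397,31)
(x₁, y₁) = (2049, 160);  2049² − 164·160² = 1 ✓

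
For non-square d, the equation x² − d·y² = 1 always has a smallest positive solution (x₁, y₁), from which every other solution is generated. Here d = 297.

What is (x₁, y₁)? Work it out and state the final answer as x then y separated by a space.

48599 2820

d=297: √d = [17; 4,3,1,1,2,1,1,3,4,34] (ℓ=10, even), read p_9/q_9
a_0=17:  p_0=17·1+0=17,  q_0=17·0+1=1
…
a_8=3:  p_8=3·3171+1844=11357,  q_8=3·184+107=659
a_9=4:  p_9=4·11357+3171=48599,  q_9=4·659+184=2820
(x₁, y₁) = (48599, 2820);  48599² − 297·2820² = 1 ✓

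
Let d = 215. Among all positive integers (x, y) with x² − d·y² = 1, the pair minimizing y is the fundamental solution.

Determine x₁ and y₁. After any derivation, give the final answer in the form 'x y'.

√215 = [14; 1,1,1,28, …], period ℓ=4 (even) → k=3
i=0: a=14 ⇒ p=14, q=1
i=1: a=1 ⇒ p=15, q=1
i=2: a=1 ⇒ p=29, q=2
i=3: a=1 ⇒ p=44, q=3
fundamental: x₁=44, y₁=3  (since 1936 − 215·9 = 1)

44 3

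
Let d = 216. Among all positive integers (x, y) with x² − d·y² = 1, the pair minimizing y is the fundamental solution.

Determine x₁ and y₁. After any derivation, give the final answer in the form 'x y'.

√216 = [14; 1,2,3,2,1,28, …], period ℓ=6 (even) → k=5
i=0: a=14 ⇒ p=14, q=1
i=1: a=1 ⇒ p=15, q=1
…
i=4: a=2 ⇒ p=338, q=23
i=5: a=1 ⇒ p=485, q=33
fundamental: x₁=485, y₁=33  (since 235225 − 216·1089 = 1)

485 33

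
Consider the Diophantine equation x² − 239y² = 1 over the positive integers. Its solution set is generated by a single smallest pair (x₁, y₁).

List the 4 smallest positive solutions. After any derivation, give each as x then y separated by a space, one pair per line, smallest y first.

6195120 400729
76759023628799 4965128484960
951062724926484326640 61519133559490389671
11783895416893046404284364801 762236829394135240588726080

√239 = [15; 2,5,1,2,4,15,4,2,1,5,2,30, …], period ℓ=12 (even) → k=11
i=0: a=15 ⇒ p=15, q=1
…
i=3: a=1 ⇒ p=201, q=13
…
i=5: a=4 ⇒ p=2489, q=161
…
i=8: a=2 ⇒ p=346141, q=22390
…
i=10: a=5 ⇒ p=2847431, q=184185
i=11: a=2 ⇒ p=6195120, q=400729
→ (6195120, 400729).  Check: 6195120²=38379511814400, 239·400729²=38379511814399, difference 1.
(6195120+400729√239)^2 = 76759023628799 + 4965128484960√239
(6195120+400729√239)^3 = 951062724926484326640 + 61519133559490389671√239
(6195120+400729√239)^4 = 11783895416893046404284364801 + 762236829394135240588726080√239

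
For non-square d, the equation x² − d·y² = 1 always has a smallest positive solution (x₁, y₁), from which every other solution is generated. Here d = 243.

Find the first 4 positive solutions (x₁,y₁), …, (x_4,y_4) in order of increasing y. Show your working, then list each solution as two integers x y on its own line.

√243 → a₀=15, period (1,1,2,3,15,3,2,1,1,30); ℓ=10 even so k=9
k=0  a_k=15  p_k/q_k = 15/1
…
k=2  a_k=1  p_k/q_k = 31/2
…
k=4  a_k=3  p_k/q_k = 265/17
k=5  a_k=15  p_k/q_k = 4053/260
k=6  a_k=3  p_k/q_k = 12424/797
…
k=8  a_k=1  p_k/q_k = 41325/2651
k=9  a_k=1  p_k/q_k = 70226/4505
fundamental: x₁=70226, y₁=4505  (since 4931691076 − 243·20295025 = 1)
n=2: (70226,4505)∘(70226,4505) = (70226·70226+243·4505·4505, 70226·4505+4505·70226) = (9863382151,632736260)
n=3: (9863382151,632736260)∘(70226,4505) = (70226·9863382151+243·4505·632736260, 70226·632736260+4505·9863382151) = (1385331749802026,88869073185015)
n=4: (1385331749802026,88869073185015)∘(70226,4505) = (70226·1385331749802026+243·4505·88869073185015, 70226·88869073185015+4505·1385331749802026) = (194572614913330773601,12481839066348990520)

70226 4505
9863382151 632736260
1385331749802026 88869073185015
194572614913330773601 12481839066348990520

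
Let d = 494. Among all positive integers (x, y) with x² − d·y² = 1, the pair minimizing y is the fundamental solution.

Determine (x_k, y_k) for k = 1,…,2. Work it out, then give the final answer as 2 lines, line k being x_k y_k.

[22; 4,2,2,1,2,1,2,2,4,44] for √494; ℓ=10 ⇒ convergent index 9
a_0=22:  p_0=22·1+0=22,  q_0=22·0+1=1
a_1=4:  p_1=4·22+1=89,  q_1=4·1+0=4
…
a_5=2:  p_5=2·689+489=1867,  q_5=2·31+22=84
a_6=1:  p_6=1·1867+689=2556,  q_6=1·84+31=115
…
a_8=2:  p_8=2·6979+2556=16514,  q_8=2·314+115=743
a_9=4:  p_9=4·16514+6979=73035,  q_9=4·743+314=3286
fundamental: x₁=73035, y₁=3286  (since 5334111225 − 494·10797796 = 1)
k=2:  x_2 = 73035·73035+494·3286·3286 = 10668222449,  y_2 = 73035·3286+3286·73035 = 479986020

73035 3286
10668222449 479986020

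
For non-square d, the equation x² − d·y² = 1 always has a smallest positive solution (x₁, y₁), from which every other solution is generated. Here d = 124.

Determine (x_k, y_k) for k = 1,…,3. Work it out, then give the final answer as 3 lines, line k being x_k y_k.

4620799 414960
42703566796801 3834893506080
394649197502177907199 35440544156001500880

[11; 7,2,1,1,1,…,2,7,22] for √124; ℓ=16 ⇒ convergent index 15
a_0=11:  p_0=11·1+0=11,  q_0=11·0+1=1
a_1=7:  p_1=7·11+1=78,  q_1=7·1+0=7
a_2=2:  p_2=2·78+11=167,  q_2=2·7+1=15
a_3=1:  p_3=1·167+78=245,  q_3=1·15+7=22
a_4=1:  p_4=1·245+167=412,  q_4=1·22+15=37
a_5=1:  p_5=1·412+245=657,  q_5=1·37+22=59
a_6=3:  p_6=3·657+412=2383,  q_6=3·59+37=214
a_7=1:  p_7=1·2383+657=3040,  q_7=1·214+59=273
…
a_14=2:  p_14=2·237042+152167=626251,  q_14=2·21287+13665=56239
a_15=7:  p_15=7·626251+237042=4620799,  q_15=7·56239+21287=414960
(x₁, y₁) = (4620799, 414960);  4620799² − 124·414960² = 1 ✓
k=2:  x_2 = 4620799·4620799+124·414960·414960 = 42703566796801,  y_2 = 4620799·414960+414960·4620799 = 3834893506080
k=3:  x_3 = 4620799·42703566796801+124·414960·3834893506080 = 394649197502177907199,  y_3 = 4620799·3834893506080+414960·42703566796801 = 35440544156001500880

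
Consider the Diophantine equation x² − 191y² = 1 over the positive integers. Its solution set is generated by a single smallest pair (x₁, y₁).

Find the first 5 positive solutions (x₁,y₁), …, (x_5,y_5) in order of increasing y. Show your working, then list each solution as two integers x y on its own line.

8994000 650783
161784071999999 11706284604000
2910171887135973018000 210572647456751349217
52348171905801720863712000001 3787780782452031563430792000
941638916241558444724564320044970000 68134600714746933190345629744650783

√191 → a₀=13, period (1,4,1,1,3,…,4,1,26); ℓ=16 even so k=15
i=0: a=13 ⇒ p=13, q=1
i=1: a=1 ⇒ p=14, q=1
i=2: a=4 ⇒ p=69, q=5
i=3: a=1 ⇒ p=83, q=6
…
i=5: a=3 ⇒ p=539, q=39
…
i=7: a=2 ⇒ p=2999, q=217
i=8: a=13 ⇒ p=40217, q=2910
i=9: a=2 ⇒ p=83433, q=6037
…
i=12: a=1 ⇒ p=911765, q=65973
i=13: a=1 ⇒ p=1616447, q=116962
i=14: a=4 ⇒ p=7377553, q=533821
i=15: a=1 ⇒ p=8994000, q=650783
(x₁, y₁) = (8994000, 650783);  8994000² − 191·650783² = 1 ✓
(8994000+650783√191)^2 = 161784071999999 + 11706284604000√191
(8994000+650783√191)^3 = 2910171887135973018000 + 210572647456751349217√191
(8994000+650783√191)^4 = 52348171905801720863712000001 + 3787780782452031563430792000√191
(8994000+650783√191)^5 = 941638916241558444724564320044970000 + 68134600714746933190345629744650783√191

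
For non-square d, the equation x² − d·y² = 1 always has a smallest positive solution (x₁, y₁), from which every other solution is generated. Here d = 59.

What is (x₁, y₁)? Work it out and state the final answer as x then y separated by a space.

√59 = [7; 1,2,7,2,1,14, …], period ℓ=6 (even) → k=5
i=0: a=7 ⇒ p=7, q=1
…
i=3: a=7 ⇒ p=169, q=22
i=4: a=2 ⇒ p=361, q=47
i=5: a=1 ⇒ p=530, q=69
fundamental: x₁=530, y₁=69  (since 280900 − 59·4761 = 1)

530 69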